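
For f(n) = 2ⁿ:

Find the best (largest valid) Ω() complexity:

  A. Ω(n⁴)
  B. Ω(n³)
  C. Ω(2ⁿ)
C

f(n) = 2ⁿ is Ω(2ⁿ).
All listed options are valid Big-Ω bounds (lower bounds),
but Ω(2ⁿ) is the tightest (largest valid bound).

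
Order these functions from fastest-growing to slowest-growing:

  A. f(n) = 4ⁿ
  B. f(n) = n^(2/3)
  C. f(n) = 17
A > B > C

Comparing growth rates:
A = 4ⁿ is O(4ⁿ)
B = n^(2/3) is O(n^(2/3))
C = 17 is O(1)

Therefore, the order from fastest to slowest is: A > B > C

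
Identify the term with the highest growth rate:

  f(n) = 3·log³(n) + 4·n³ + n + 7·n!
7·n!

Looking at each term:
  - 3·log³(n) is O(log³ n)
  - 4·n³ is O(n³)
  - n is O(n)
  - 7·n! is O(n!)

The term 7·n! (O(n!)) grows fastest and dominates all others.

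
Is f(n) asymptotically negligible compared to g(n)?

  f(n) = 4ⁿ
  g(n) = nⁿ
True

f(n) = 4ⁿ is O(4ⁿ), and g(n) = nⁿ is O(nⁿ).
Since O(4ⁿ) grows strictly slower than O(nⁿ), f(n) = o(g(n)) is true.
This means lim(n→∞) f(n)/g(n) = 0.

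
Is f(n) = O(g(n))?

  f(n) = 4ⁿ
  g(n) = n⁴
False

f(n) = 4ⁿ is O(4ⁿ), and g(n) = n⁴ is O(n⁴).
Since O(4ⁿ) grows faster than O(n⁴), f(n) = O(g(n)) is false.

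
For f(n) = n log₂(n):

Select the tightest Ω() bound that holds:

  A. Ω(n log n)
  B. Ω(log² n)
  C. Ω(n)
A

f(n) = n log₂(n) is Ω(n log n).
All listed options are valid Big-Ω bounds (lower bounds),
but Ω(n log n) is the tightest (largest valid bound).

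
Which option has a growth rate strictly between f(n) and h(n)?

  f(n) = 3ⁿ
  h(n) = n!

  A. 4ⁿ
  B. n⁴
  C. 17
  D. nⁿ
A

We need g(n) with 3ⁿ = o(g(n)) and g(n) = o(n!), i.e. O(3ⁿ) ≺ g ≺ O(n!).
Check each option:
  A. 4ⁿ — O(4ⁿ) is strictly between O(3ⁿ) and O(n!) ✓
  B. n⁴ — O(n⁴) does not grow strictly faster than f(n)
  C. 17 — O(1) does not grow strictly faster than f(n)
  D. nⁿ — O(nⁿ) does not grow strictly slower than h(n)

Only option A (4ⁿ) lies strictly between.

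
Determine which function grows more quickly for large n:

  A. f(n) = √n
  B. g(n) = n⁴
B

f(n) = √n is O(√n), while g(n) = n⁴ is O(n⁴).
Since O(n⁴) grows faster than O(√n), g(n) dominates.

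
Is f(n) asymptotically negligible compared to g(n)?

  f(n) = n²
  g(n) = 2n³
True

f(n) = n² is O(n²), and g(n) = 2n³ is O(n³).
Since O(n²) grows strictly slower than O(n³), f(n) = o(g(n)) is true.
This means lim(n→∞) f(n)/g(n) = 0.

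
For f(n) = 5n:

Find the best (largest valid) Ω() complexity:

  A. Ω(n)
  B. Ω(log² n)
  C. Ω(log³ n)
A

f(n) = 5n is Ω(n).
All listed options are valid Big-Ω bounds (lower bounds),
but Ω(n) is the tightest (largest valid bound).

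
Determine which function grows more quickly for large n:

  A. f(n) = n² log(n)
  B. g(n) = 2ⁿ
B

f(n) = n² log(n) is O(n² log n), while g(n) = 2ⁿ is O(2ⁿ).
Since O(2ⁿ) grows faster than O(n² log n), g(n) dominates.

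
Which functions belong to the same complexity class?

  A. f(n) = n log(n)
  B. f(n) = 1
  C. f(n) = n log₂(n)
A and C

Examining each function:
  A. n log(n) is O(n log n)
  B. 1 is O(1)
  C. n log₂(n) is O(n log n)

Functions A and C both have the same complexity class.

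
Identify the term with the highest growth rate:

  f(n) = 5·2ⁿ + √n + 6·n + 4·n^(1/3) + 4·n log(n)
5·2ⁿ

Looking at each term:
  - 5·2ⁿ is O(2ⁿ)
  - √n is O(√n)
  - 6·n is O(n)
  - 4·n^(1/3) is O(n^(1/3))
  - 4·n log(n) is O(n log n)

The term 5·2ⁿ (O(2ⁿ)) grows fastest and dominates all others.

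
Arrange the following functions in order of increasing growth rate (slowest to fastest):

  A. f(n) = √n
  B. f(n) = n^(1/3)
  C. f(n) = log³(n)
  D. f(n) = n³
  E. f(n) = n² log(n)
C < B < A < E < D

Comparing growth rates:
C = log³(n) is O(log³ n)
B = n^(1/3) is O(n^(1/3))
A = √n is O(√n)
E = n² log(n) is O(n² log n)
D = n³ is O(n³)

Therefore, the order from slowest to fastest is: C < B < A < E < D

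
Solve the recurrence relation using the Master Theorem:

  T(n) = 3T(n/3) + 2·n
Θ(n log n)

Master Theorem: a = 3, b = 3, f(n) = 2·n.
Compute the critical exponent d = log₃(3) = 1.
Compare f(n) = Θ(n) against n^d:
  k = 1 = d, so f(n) = Θ(n^d) — Case 2.
  Work is balanced across levels: T(n) = Θ(n^d log n) = Θ(n log n).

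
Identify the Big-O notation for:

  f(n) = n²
O(n²)

The dominant term in n² is n², which is Θ(n²).
Constants are absorbed, so the tightest bound is O(n²).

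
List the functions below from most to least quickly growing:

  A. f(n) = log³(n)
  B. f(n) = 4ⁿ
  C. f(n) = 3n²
B > C > A

Comparing growth rates:
B = 4ⁿ is O(4ⁿ)
C = 3n² is O(n²)
A = log³(n) is O(log³ n)

Therefore, the order from fastest to slowest is: B > C > A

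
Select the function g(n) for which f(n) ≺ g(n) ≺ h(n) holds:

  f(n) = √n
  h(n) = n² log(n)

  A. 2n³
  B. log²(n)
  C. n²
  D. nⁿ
C

We need g(n) with √n = o(g(n)) and g(n) = o(n² log(n)), i.e. O(√n) ≺ g ≺ O(n² log n).
Check each option:
  A. 2n³ — O(n³) does not grow strictly slower than h(n)
  B. log²(n) — O(log² n) does not grow strictly faster than f(n)
  C. n² — O(n²) is strictly between O(√n) and O(n² log n) ✓
  D. nⁿ — O(nⁿ) does not grow strictly slower than h(n)

Only option C (n²) lies strictly between.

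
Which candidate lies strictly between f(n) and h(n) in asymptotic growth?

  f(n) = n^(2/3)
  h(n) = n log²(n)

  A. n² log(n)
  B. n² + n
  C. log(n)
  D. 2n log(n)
D

We need g(n) with n^(2/3) = o(g(n)) and g(n) = o(n log²(n)), i.e. O(n^(2/3)) ≺ g ≺ O(n log² n).
Check each option:
  A. n² log(n) — O(n² log n) does not grow strictly slower than h(n)
  B. n² + n — O(n²) does not grow strictly slower than h(n)
  C. log(n) — O(log n) does not grow strictly faster than f(n)
  D. 2n log(n) — O(n log n) is strictly between O(n^(2/3)) and O(n log² n) ✓

Only option D (2n log(n)) lies strictly between.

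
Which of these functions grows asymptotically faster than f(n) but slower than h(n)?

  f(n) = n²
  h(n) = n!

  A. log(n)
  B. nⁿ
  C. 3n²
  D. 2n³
D

We need g(n) with n² = o(g(n)) and g(n) = o(n!), i.e. O(n²) ≺ g ≺ O(n!).
Check each option:
  A. log(n) — O(log n) does not grow strictly faster than f(n)
  B. nⁿ — O(nⁿ) does not grow strictly slower than h(n)
  C. 3n² — O(n²) does not grow strictly faster than f(n)
  D. 2n³ — O(n³) is strictly between O(n²) and O(n!) ✓

Only option D (2n³) lies strictly between.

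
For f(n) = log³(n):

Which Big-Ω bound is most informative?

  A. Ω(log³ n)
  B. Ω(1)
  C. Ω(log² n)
A

f(n) = log³(n) is Ω(log³ n).
All listed options are valid Big-Ω bounds (lower bounds),
but Ω(log³ n) is the tightest (largest valid bound).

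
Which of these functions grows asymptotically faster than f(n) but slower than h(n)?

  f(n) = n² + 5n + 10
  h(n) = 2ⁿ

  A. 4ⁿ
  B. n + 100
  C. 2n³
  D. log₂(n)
C

We need g(n) with n² + 5n + 10 = o(g(n)) and g(n) = o(2ⁿ), i.e. O(n²) ≺ g ≺ O(2ⁿ).
Check each option:
  A. 4ⁿ — O(4ⁿ) does not grow strictly slower than h(n)
  B. n + 100 — O(n) does not grow strictly faster than f(n)
  C. 2n³ — O(n³) is strictly between O(n²) and O(2ⁿ) ✓
  D. log₂(n) — O(log n) does not grow strictly faster than f(n)

Only option C (2n³) lies strictly between.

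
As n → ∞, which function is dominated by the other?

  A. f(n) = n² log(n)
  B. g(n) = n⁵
A

f(n) = n² log(n) is O(n² log n), while g(n) = n⁵ is O(n⁵).
Since O(n² log n) grows slower than O(n⁵), f(n) is dominated.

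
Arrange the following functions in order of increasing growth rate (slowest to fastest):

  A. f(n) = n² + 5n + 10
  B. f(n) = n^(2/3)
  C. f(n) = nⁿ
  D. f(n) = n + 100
B < D < A < C

Comparing growth rates:
B = n^(2/3) is O(n^(2/3))
D = n + 100 is O(n)
A = n² + 5n + 10 is O(n²)
C = nⁿ is O(nⁿ)

Therefore, the order from slowest to fastest is: B < D < A < C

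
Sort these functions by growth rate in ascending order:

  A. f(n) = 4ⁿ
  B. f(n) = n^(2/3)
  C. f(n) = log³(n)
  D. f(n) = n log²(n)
C < B < D < A

Comparing growth rates:
C = log³(n) is O(log³ n)
B = n^(2/3) is O(n^(2/3))
D = n log²(n) is O(n log² n)
A = 4ⁿ is O(4ⁿ)

Therefore, the order from slowest to fastest is: C < B < D < A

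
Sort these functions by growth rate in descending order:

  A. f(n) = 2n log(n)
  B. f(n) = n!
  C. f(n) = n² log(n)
B > C > A

Comparing growth rates:
B = n! is O(n!)
C = n² log(n) is O(n² log n)
A = 2n log(n) is O(n log n)

Therefore, the order from fastest to slowest is: B > C > A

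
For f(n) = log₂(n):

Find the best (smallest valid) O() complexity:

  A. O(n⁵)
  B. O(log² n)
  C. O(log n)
C

f(n) = log₂(n) is O(log n).
All listed options are valid Big-O bounds (upper bounds),
but O(log n) is the tightest (smallest valid bound).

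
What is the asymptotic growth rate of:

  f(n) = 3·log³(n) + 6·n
Θ(n)

Order the terms by growth rate: 3·log³(n) ≺ 6·n.
The fastest-growing term 6·n dominates as n → ∞; dropping its constant factor gives Θ(n).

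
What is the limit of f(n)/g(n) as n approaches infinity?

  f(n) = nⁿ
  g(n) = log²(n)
∞

Since nⁿ (O(nⁿ)) grows faster than log²(n) (O(log² n)),
the ratio f(n)/g(n) → ∞ as n → ∞.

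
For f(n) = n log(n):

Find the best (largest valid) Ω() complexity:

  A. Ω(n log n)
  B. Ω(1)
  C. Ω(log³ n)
A

f(n) = n log(n) is Ω(n log n).
All listed options are valid Big-Ω bounds (lower bounds),
but Ω(n log n) is the tightest (largest valid bound).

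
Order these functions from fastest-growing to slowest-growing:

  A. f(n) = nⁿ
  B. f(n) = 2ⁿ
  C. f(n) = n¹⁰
A > B > C

Comparing growth rates:
A = nⁿ is O(nⁿ)
B = 2ⁿ is O(2ⁿ)
C = n¹⁰ is O(n¹⁰)

Therefore, the order from fastest to slowest is: A > B > C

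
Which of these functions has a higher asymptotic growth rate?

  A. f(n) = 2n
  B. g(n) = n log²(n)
B

f(n) = 2n is O(n), while g(n) = n log²(n) is O(n log² n).
Since O(n log² n) grows faster than O(n), g(n) dominates.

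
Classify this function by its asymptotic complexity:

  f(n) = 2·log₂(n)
O(log n)

The dominant term in 2·log₂(n) is 2·log₂(n), which is Θ(log n).
Constants are absorbed, so the tightest bound is O(log n).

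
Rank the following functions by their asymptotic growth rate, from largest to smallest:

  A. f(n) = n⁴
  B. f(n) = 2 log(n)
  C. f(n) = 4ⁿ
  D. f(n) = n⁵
C > D > A > B

Comparing growth rates:
C = 4ⁿ is O(4ⁿ)
D = n⁵ is O(n⁵)
A = n⁴ is O(n⁴)
B = 2 log(n) is O(log n)

Therefore, the order from fastest to slowest is: C > D > A > B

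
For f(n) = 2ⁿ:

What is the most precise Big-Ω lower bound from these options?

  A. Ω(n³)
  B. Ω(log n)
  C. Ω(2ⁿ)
C

f(n) = 2ⁿ is Ω(2ⁿ).
All listed options are valid Big-Ω bounds (lower bounds),
but Ω(2ⁿ) is the tightest (largest valid bound).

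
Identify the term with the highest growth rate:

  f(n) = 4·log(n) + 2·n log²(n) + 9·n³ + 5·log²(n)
9·n³

Looking at each term:
  - 4·log(n) is O(log n)
  - 2·n log²(n) is O(n log² n)
  - 9·n³ is O(n³)
  - 5·log²(n) is O(log² n)

The term 9·n³ (O(n³)) grows fastest and dominates all others.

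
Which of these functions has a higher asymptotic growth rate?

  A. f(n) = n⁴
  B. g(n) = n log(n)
A

f(n) = n⁴ is O(n⁴), while g(n) = n log(n) is O(n log n).
Since O(n⁴) grows faster than O(n log n), f(n) dominates.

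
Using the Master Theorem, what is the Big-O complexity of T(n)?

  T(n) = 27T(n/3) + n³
Θ(n³ log n)

Master Theorem: a = 27, b = 3, f(n) = n³.
Compute the critical exponent d = log₃(27) = 3.
Compare f(n) = Θ(n³) against n^d:
  k = 3 = d, so f(n) = Θ(n^d) — Case 2.
  Work is balanced across levels: T(n) = Θ(n^d log n) = Θ(n³ log n).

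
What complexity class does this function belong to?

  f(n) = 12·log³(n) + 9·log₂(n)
O(log³ n)

The dominant term in 12·log³(n) + 9·log₂(n) is 12·log³(n), which is Θ(log³ n).
Lower-order terms (9·log₂(n)) are asymptotically negligible.
Constants are absorbed, so the tightest bound is O(log³ n).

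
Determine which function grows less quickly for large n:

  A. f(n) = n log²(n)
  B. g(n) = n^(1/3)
B

f(n) = n log²(n) is O(n log² n), while g(n) = n^(1/3) is O(n^(1/3)).
Since O(n^(1/3)) grows slower than O(n log² n), g(n) is dominated.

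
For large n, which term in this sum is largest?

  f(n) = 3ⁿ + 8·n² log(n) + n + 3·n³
3ⁿ

Looking at each term:
  - 3ⁿ is O(3ⁿ)
  - 8·n² log(n) is O(n² log n)
  - n is O(n)
  - 3·n³ is O(n³)

The term 3ⁿ (O(3ⁿ)) grows fastest and dominates all others.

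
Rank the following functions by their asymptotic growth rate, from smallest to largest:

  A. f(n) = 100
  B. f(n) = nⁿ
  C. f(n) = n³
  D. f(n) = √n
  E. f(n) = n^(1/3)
A < E < D < C < B

Comparing growth rates:
A = 100 is O(1)
E = n^(1/3) is O(n^(1/3))
D = √n is O(√n)
C = n³ is O(n³)
B = nⁿ is O(nⁿ)

Therefore, the order from slowest to fastest is: A < E < D < C < B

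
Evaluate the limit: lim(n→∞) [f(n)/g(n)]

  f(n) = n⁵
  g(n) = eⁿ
0

Since n⁵ (O(n⁵)) grows slower than eⁿ (O(eⁿ)),
the ratio f(n)/g(n) → 0 as n → ∞.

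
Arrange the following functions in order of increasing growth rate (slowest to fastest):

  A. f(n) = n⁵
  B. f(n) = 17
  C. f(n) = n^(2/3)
B < C < A

Comparing growth rates:
B = 17 is O(1)
C = n^(2/3) is O(n^(2/3))
A = n⁵ is O(n⁵)

Therefore, the order from slowest to fastest is: B < C < A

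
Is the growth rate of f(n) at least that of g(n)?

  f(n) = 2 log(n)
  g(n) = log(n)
True

f(n) = 2 log(n) and g(n) = log(n) are both O(log n).
Big-Ω permits equal growth rates (f ≥ c·g for some c > 0), so f(n) = Ω(g(n)) is true.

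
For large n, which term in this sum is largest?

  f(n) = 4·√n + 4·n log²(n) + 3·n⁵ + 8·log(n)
3·n⁵

Looking at each term:
  - 4·√n is O(√n)
  - 4·n log²(n) is O(n log² n)
  - 3·n⁵ is O(n⁵)
  - 8·log(n) is O(log n)

The term 3·n⁵ (O(n⁵)) grows fastest and dominates all others.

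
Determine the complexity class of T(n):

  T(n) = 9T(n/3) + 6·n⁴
Θ(n⁴)

Master Theorem: a = 9, b = 3, f(n) = 6·n⁴.
Compute the critical exponent d = log₃(9) = 2.
Compare f(n) = Θ(n⁴) against n^d:
  k = 4 > d = 2, so f(n) = Ω(n^(d+ε)) — Case 3.
  Regularity: a·(n/b)^4/n^4 = a/b^4 = 9/81 < 1 ✓.
  The top-level work dominates: T(n) = Θ(f(n)) = Θ(n⁴).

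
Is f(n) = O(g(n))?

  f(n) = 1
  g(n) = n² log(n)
True

f(n) = 1 is O(1), and g(n) = n² log(n) is O(n² log n).
Since O(1) ⊆ O(n² log n) (f grows no faster than g), f(n) = O(g(n)) is true.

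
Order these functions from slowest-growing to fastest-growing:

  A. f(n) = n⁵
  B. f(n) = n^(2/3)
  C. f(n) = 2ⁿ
B < A < C

Comparing growth rates:
B = n^(2/3) is O(n^(2/3))
A = n⁵ is O(n⁵)
C = 2ⁿ is O(2ⁿ)

Therefore, the order from slowest to fastest is: B < A < C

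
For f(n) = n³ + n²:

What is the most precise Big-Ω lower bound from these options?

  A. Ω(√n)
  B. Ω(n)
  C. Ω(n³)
C

f(n) = n³ + n² is Ω(n³).
All listed options are valid Big-Ω bounds (lower bounds),
but Ω(n³) is the tightest (largest valid bound).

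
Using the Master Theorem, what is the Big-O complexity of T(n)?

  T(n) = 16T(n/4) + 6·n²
Θ(n² log n)

Master Theorem: a = 16, b = 4, f(n) = 6·n².
Compute the critical exponent d = log₄(16) = 2.
Compare f(n) = Θ(n²) against n^d:
  k = 2 = d, so f(n) = Θ(n^d) — Case 2.
  Work is balanced across levels: T(n) = Θ(n^d log n) = Θ(n² log n).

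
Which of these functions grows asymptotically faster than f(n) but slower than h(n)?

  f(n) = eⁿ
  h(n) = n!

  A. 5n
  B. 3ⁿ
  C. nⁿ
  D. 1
B

We need g(n) with eⁿ = o(g(n)) and g(n) = o(n!), i.e. O(eⁿ) ≺ g ≺ O(n!).
Check each option:
  A. 5n — O(n) does not grow strictly faster than f(n)
  B. 3ⁿ — O(3ⁿ) is strictly between O(eⁿ) and O(n!) ✓
  C. nⁿ — O(nⁿ) does not grow strictly slower than h(n)
  D. 1 — O(1) does not grow strictly faster than f(n)

Only option B (3ⁿ) lies strictly between.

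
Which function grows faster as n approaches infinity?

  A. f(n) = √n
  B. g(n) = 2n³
B

f(n) = √n is O(√n), while g(n) = 2n³ is O(n³).
Since O(n³) grows faster than O(√n), g(n) dominates.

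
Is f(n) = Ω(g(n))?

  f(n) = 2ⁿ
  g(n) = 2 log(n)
True

f(n) = 2ⁿ is O(2ⁿ), and g(n) = 2 log(n) is O(log n).
Since O(2ⁿ) grows at least as fast as O(log n), f(n) = Ω(g(n)) is true.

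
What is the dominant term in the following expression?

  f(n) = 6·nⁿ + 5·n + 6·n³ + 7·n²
6·nⁿ

Looking at each term:
  - 6·nⁿ is O(nⁿ)
  - 5·n is O(n)
  - 6·n³ is O(n³)
  - 7·n² is O(n²)

The term 6·nⁿ (O(nⁿ)) grows fastest and dominates all others.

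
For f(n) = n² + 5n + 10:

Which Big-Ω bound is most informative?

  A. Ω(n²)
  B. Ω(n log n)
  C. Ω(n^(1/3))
A

f(n) = n² + 5n + 10 is Ω(n²).
All listed options are valid Big-Ω bounds (lower bounds),
but Ω(n²) is the tightest (largest valid bound).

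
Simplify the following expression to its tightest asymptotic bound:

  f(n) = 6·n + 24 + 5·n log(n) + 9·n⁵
Θ(n⁵)

Order the terms by growth rate: 24 ≺ 6·n ≺ 5·n log(n) ≺ 9·n⁵.
The fastest-growing term 9·n⁵ dominates as n → ∞; dropping its constant factor gives Θ(n⁵).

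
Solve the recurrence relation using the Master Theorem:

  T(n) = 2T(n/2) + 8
Θ(n)

Master Theorem: a = 2, b = 2, f(n) = 8.
Compute the critical exponent d = log₂(2) = 1.
Compare f(n) = Θ(1) against n^d:
  k = 0 < d = 1, so f(n) = O(n^(d-ε)) — Case 1.
  The recursion cost dominates: T(n) = Θ(n^d) = Θ(n).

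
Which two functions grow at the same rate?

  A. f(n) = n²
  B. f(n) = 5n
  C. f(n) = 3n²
A and C

Examining each function:
  A. n² is O(n²)
  B. 5n is O(n)
  C. 3n² is O(n²)

Functions A and C both have the same complexity class.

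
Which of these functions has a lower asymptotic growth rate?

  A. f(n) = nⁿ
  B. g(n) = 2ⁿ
B

f(n) = nⁿ is O(nⁿ), while g(n) = 2ⁿ is O(2ⁿ).
Since O(2ⁿ) grows slower than O(nⁿ), g(n) is dominated.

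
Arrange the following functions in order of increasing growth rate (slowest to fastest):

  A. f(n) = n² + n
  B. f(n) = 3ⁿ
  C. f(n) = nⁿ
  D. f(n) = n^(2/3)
D < A < B < C

Comparing growth rates:
D = n^(2/3) is O(n^(2/3))
A = n² + n is O(n²)
B = 3ⁿ is O(3ⁿ)
C = nⁿ is O(nⁿ)

Therefore, the order from slowest to fastest is: D < A < B < C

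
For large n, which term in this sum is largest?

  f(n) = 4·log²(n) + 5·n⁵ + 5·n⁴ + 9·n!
9·n!

Looking at each term:
  - 4·log²(n) is O(log² n)
  - 5·n⁵ is O(n⁵)
  - 5·n⁴ is O(n⁴)
  - 9·n! is O(n!)

The term 9·n! (O(n!)) grows fastest and dominates all others.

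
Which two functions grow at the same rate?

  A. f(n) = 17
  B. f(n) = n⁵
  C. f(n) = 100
A and C

Examining each function:
  A. 17 is O(1)
  B. n⁵ is O(n⁵)
  C. 100 is O(1)

Functions A and C both have the same complexity class.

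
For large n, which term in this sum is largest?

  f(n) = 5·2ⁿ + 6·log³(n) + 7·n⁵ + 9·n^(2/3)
5·2ⁿ

Looking at each term:
  - 5·2ⁿ is O(2ⁿ)
  - 6·log³(n) is O(log³ n)
  - 7·n⁵ is O(n⁵)
  - 9·n^(2/3) is O(n^(2/3))

The term 5·2ⁿ (O(2ⁿ)) grows fastest and dominates all others.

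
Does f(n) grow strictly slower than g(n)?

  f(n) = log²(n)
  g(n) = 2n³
True

f(n) = log²(n) is O(log² n), and g(n) = 2n³ is O(n³).
Since O(log² n) grows strictly slower than O(n³), f(n) = o(g(n)) is true.
This means lim(n→∞) f(n)/g(n) = 0.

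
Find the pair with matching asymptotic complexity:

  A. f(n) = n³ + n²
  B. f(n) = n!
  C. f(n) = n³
A and C

Examining each function:
  A. n³ + n² is O(n³)
  B. n! is O(n!)
  C. n³ is O(n³)

Functions A and C both have the same complexity class.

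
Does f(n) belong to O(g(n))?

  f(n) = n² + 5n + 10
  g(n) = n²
True

f(n) = n² + 5n + 10 and g(n) = n² are both O(n²).
Big-O permits equal growth rates (f ≤ c·g for some c), so f(n) = O(g(n)) is true.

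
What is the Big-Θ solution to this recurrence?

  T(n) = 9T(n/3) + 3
Θ(n²)

Master Theorem: a = 9, b = 3, f(n) = 3.
Compute the critical exponent d = log₃(9) = 2.
Compare f(n) = Θ(1) against n^d:
  k = 0 < d = 2, so f(n) = O(n^(d-ε)) — Case 1.
  The recursion cost dominates: T(n) = Θ(n^d) = Θ(n²).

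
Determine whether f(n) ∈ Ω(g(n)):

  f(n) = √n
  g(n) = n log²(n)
False

f(n) = √n is O(√n), and g(n) = n log²(n) is O(n log² n).
Since O(√n) grows slower than O(n log² n), f(n) = Ω(g(n)) is false.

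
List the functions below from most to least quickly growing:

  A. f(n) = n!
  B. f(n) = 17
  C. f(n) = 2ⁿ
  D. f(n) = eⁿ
A > D > C > B

Comparing growth rates:
A = n! is O(n!)
D = eⁿ is O(eⁿ)
C = 2ⁿ is O(2ⁿ)
B = 17 is O(1)

Therefore, the order from fastest to slowest is: A > D > C > B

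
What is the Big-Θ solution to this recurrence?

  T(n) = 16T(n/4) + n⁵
Θ(n⁵)

Master Theorem: a = 16, b = 4, f(n) = n⁵.
Compute the critical exponent d = log₄(16) = 2.
Compare f(n) = Θ(n⁵) against n^d:
  k = 5 > d = 2, so f(n) = Ω(n^(d+ε)) — Case 3.
  Regularity: a·(n/b)^5/n^5 = a/b^5 = 16/1024 < 1 ✓.
  The top-level work dominates: T(n) = Θ(f(n)) = Θ(n⁵).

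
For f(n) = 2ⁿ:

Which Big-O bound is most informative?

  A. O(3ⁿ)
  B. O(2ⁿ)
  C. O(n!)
B

f(n) = 2ⁿ is O(2ⁿ).
All listed options are valid Big-O bounds (upper bounds),
but O(2ⁿ) is the tightest (smallest valid bound).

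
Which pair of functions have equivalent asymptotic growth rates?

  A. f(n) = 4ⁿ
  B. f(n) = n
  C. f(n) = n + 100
B and C

Examining each function:
  A. 4ⁿ is O(4ⁿ)
  B. n is O(n)
  C. n + 100 is O(n)

Functions B and C both have the same complexity class.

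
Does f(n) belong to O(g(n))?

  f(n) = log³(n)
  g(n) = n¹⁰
True

f(n) = log³(n) is O(log³ n), and g(n) = n¹⁰ is O(n¹⁰).
Since O(log³ n) ⊆ O(n¹⁰) (f grows no faster than g), f(n) = O(g(n)) is true.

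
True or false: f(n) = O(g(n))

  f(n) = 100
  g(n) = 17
True

f(n) = 100 and g(n) = 17 are both O(1).
Big-O permits equal growth rates (f ≤ c·g for some c), so f(n) = O(g(n)) is true.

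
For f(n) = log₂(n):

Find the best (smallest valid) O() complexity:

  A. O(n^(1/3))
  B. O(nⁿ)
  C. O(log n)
C

f(n) = log₂(n) is O(log n).
All listed options are valid Big-O bounds (upper bounds),
but O(log n) is the tightest (smallest valid bound).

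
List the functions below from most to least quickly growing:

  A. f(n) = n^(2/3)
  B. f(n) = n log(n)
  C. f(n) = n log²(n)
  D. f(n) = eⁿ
D > C > B > A

Comparing growth rates:
D = eⁿ is O(eⁿ)
C = n log²(n) is O(n log² n)
B = n log(n) is O(n log n)
A = n^(2/3) is O(n^(2/3))

Therefore, the order from fastest to slowest is: D > C > B > A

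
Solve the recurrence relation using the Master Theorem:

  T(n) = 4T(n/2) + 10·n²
Θ(n² log n)

Master Theorem: a = 4, b = 2, f(n) = 10·n².
Compute the critical exponent d = log₂(4) = 2.
Compare f(n) = Θ(n²) against n^d:
  k = 2 = d, so f(n) = Θ(n^d) — Case 2.
  Work is balanced across levels: T(n) = Θ(n^d log n) = Θ(n² log n).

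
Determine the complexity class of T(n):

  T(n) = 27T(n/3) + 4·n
Θ(n³)

Master Theorem: a = 27, b = 3, f(n) = 4·n.
Compute the critical exponent d = log₃(27) = 3.
Compare f(n) = Θ(n) against n^d:
  k = 1 < d = 3, so f(n) = O(n^(d-ε)) — Case 1.
  The recursion cost dominates: T(n) = Θ(n^d) = Θ(n³).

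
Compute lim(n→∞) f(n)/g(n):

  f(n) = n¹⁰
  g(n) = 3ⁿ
0

Since n¹⁰ (O(n¹⁰)) grows slower than 3ⁿ (O(3ⁿ)),
the ratio f(n)/g(n) → 0 as n → ∞.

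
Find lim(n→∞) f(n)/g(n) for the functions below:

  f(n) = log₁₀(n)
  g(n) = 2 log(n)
1/(2*log(10))

Since log₁₀(n) and 2 log(n) have the same growth rate (O(log n)),
the ratio converges to a constant: 1/(2*log(10)).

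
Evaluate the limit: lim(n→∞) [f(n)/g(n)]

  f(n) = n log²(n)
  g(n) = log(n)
∞

Since n log²(n) (O(n log² n)) grows faster than log(n) (O(log n)),
the ratio f(n)/g(n) → ∞ as n → ∞.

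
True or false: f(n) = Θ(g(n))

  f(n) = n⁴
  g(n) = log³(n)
False

f(n) = n⁴ is O(n⁴), and g(n) = log³(n) is O(log³ n).
Since they have different growth rates, f(n) = Θ(g(n)) is false.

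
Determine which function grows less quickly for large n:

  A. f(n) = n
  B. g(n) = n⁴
A

f(n) = n is O(n), while g(n) = n⁴ is O(n⁴).
Since O(n) grows slower than O(n⁴), f(n) is dominated.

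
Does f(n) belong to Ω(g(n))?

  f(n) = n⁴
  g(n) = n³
True

f(n) = n⁴ is O(n⁴), and g(n) = n³ is O(n³).
Since O(n⁴) grows at least as fast as O(n³), f(n) = Ω(g(n)) is true.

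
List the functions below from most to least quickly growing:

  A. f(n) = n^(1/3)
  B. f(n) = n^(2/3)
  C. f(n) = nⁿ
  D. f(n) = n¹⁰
C > D > B > A

Comparing growth rates:
C = nⁿ is O(nⁿ)
D = n¹⁰ is O(n¹⁰)
B = n^(2/3) is O(n^(2/3))
A = n^(1/3) is O(n^(1/3))

Therefore, the order from fastest to slowest is: C > D > B > A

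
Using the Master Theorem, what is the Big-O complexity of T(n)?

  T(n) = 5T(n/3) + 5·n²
Θ(n²)

Master Theorem: a = 5, b = 3, f(n) = 5·n².
Compute the critical exponent d = log₃(5) = 1.465.
Compare f(n) = Θ(n²) against n^d:
  k = 2 > d = 1.465, so f(n) = Ω(n^(d+ε)) — Case 3.
  Regularity: a·(n/b)^2/n^2 = a/b^2 = 5/9 < 1 ✓.
  The top-level work dominates: T(n) = Θ(f(n)) = Θ(n²).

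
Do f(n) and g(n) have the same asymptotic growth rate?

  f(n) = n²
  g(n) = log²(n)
False

f(n) = n² is O(n²), and g(n) = log²(n) is O(log² n).
Since they have different growth rates, f(n) = Θ(g(n)) is false.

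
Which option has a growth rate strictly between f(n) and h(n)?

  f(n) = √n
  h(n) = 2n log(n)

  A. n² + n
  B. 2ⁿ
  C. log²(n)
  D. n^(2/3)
D

We need g(n) with √n = o(g(n)) and g(n) = o(2n log(n)), i.e. O(√n) ≺ g ≺ O(n log n).
Check each option:
  A. n² + n — O(n²) does not grow strictly slower than h(n)
  B. 2ⁿ — O(2ⁿ) does not grow strictly slower than h(n)
  C. log²(n) — O(log² n) does not grow strictly faster than f(n)
  D. n^(2/3) — O(n^(2/3)) is strictly between O(√n) and O(n log n) ✓

Only option D (n^(2/3)) lies strictly between.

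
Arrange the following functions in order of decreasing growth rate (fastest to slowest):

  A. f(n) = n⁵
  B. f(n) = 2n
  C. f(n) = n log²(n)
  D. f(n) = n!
D > A > C > B

Comparing growth rates:
D = n! is O(n!)
A = n⁵ is O(n⁵)
C = n log²(n) is O(n log² n)
B = 2n is O(n)

Therefore, the order from fastest to slowest is: D > A > C > B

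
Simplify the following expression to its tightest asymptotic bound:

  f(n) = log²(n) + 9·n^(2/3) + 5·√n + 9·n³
Θ(n³)

Order the terms by growth rate: log²(n) ≺ 5·√n ≺ 9·n^(2/3) ≺ 9·n³.
The fastest-growing term 9·n³ dominates as n → ∞; dropping its constant factor gives Θ(n³).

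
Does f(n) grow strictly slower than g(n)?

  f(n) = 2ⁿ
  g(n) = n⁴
False

f(n) = 2ⁿ is O(2ⁿ), and g(n) = n⁴ is O(n⁴).
Since O(2ⁿ) grows faster than or equal to O(n⁴), f(n) = o(g(n)) is false.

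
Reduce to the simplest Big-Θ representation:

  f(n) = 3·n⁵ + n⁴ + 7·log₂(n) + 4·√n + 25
Θ(n⁵)

Order the terms by growth rate: 25 ≺ 7·log₂(n) ≺ 4·√n ≺ n⁴ ≺ 3·n⁵.
The fastest-growing term 3·n⁵ dominates as n → ∞; dropping its constant factor gives Θ(n⁵).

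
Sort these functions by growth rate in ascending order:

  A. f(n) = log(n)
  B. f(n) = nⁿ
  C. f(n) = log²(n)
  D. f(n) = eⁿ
A < C < D < B

Comparing growth rates:
A = log(n) is O(log n)
C = log²(n) is O(log² n)
D = eⁿ is O(eⁿ)
B = nⁿ is O(nⁿ)

Therefore, the order from slowest to fastest is: A < C < D < B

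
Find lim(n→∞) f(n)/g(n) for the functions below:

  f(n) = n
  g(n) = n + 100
1

Since n and n + 100 have the same growth rate (O(n)),
the ratio converges to a constant: 1.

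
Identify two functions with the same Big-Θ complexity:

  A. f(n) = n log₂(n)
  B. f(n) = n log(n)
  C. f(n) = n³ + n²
A and B

Examining each function:
  A. n log₂(n) is O(n log n)
  B. n log(n) is O(n log n)
  C. n³ + n² is O(n³)

Functions A and B both have the same complexity class.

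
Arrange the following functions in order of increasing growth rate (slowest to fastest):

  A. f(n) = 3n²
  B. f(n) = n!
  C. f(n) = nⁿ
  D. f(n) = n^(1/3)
D < A < B < C

Comparing growth rates:
D = n^(1/3) is O(n^(1/3))
A = 3n² is O(n²)
B = n! is O(n!)
C = nⁿ is O(nⁿ)

Therefore, the order from slowest to fastest is: D < A < B < C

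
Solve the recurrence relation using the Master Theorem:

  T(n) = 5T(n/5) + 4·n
Θ(n log n)

Master Theorem: a = 5, b = 5, f(n) = 4·n.
Compute the critical exponent d = log₅(5) = 1.
Compare f(n) = Θ(n) against n^d:
  k = 1 = d, so f(n) = Θ(n^d) — Case 2.
  Work is balanced across levels: T(n) = Θ(n^d log n) = Θ(n log n).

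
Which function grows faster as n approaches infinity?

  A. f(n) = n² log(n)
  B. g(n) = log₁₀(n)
A

f(n) = n² log(n) is O(n² log n), while g(n) = log₁₀(n) is O(log n).
Since O(n² log n) grows faster than O(log n), f(n) dominates.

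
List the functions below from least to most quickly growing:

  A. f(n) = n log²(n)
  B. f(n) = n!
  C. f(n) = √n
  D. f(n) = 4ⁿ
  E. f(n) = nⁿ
C < A < D < B < E

Comparing growth rates:
C = √n is O(√n)
A = n log²(n) is O(n log² n)
D = 4ⁿ is O(4ⁿ)
B = n! is O(n!)
E = nⁿ is O(nⁿ)

Therefore, the order from slowest to fastest is: C < A < D < B < E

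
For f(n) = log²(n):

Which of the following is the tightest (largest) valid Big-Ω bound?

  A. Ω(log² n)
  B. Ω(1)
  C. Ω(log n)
A

f(n) = log²(n) is Ω(log² n).
All listed options are valid Big-Ω bounds (lower bounds),
but Ω(log² n) is the tightest (largest valid bound).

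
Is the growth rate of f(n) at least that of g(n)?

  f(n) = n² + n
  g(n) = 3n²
True

f(n) = n² + n and g(n) = 3n² are both O(n²).
Big-Ω permits equal growth rates (f ≥ c·g for some c > 0), so f(n) = Ω(g(n)) is true.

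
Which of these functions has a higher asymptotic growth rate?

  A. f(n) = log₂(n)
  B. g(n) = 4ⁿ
B

f(n) = log₂(n) is O(log n), while g(n) = 4ⁿ is O(4ⁿ).
Since O(4ⁿ) grows faster than O(log n), g(n) dominates.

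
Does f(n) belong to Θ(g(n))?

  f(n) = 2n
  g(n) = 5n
True

f(n) = 2n and g(n) = 5n are both O(n).
Since they have the same asymptotic growth rate, f(n) = Θ(g(n)) is true.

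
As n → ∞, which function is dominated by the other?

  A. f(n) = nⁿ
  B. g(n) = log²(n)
B

f(n) = nⁿ is O(nⁿ), while g(n) = log²(n) is O(log² n).
Since O(log² n) grows slower than O(nⁿ), g(n) is dominated.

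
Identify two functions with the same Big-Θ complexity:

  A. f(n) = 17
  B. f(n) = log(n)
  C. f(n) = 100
A and C

Examining each function:
  A. 17 is O(1)
  B. log(n) is O(log n)
  C. 100 is O(1)

Functions A and C both have the same complexity class.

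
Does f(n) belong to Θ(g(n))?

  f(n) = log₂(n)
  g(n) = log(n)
True

f(n) = log₂(n) and g(n) = log(n) are both O(log n).
Since they have the same asymptotic growth rate, f(n) = Θ(g(n)) is true.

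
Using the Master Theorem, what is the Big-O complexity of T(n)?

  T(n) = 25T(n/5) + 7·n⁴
Θ(n⁴)

Master Theorem: a = 25, b = 5, f(n) = 7·n⁴.
Compute the critical exponent d = log₅(25) = 2.
Compare f(n) = Θ(n⁴) against n^d:
  k = 4 > d = 2, so f(n) = Ω(n^(d+ε)) — Case 3.
  Regularity: a·(n/b)^4/n^4 = a/b^4 = 25/625 < 1 ✓.
  The top-level work dominates: T(n) = Θ(f(n)) = Θ(n⁴).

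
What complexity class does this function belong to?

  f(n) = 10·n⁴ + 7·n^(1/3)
O(n⁴)

The dominant term in 10·n⁴ + 7·n^(1/3) is 10·n⁴, which is Θ(n⁴).
Lower-order terms (7·n^(1/3)) are asymptotically negligible.
Constants are absorbed, so the tightest bound is O(n⁴).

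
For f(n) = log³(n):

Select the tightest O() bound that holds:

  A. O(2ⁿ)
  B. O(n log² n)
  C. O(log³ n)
C

f(n) = log³(n) is O(log³ n).
All listed options are valid Big-O bounds (upper bounds),
but O(log³ n) is the tightest (smallest valid bound).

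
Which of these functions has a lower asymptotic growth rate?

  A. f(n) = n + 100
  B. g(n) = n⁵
A

f(n) = n + 100 is O(n), while g(n) = n⁵ is O(n⁵).
Since O(n) grows slower than O(n⁵), f(n) is dominated.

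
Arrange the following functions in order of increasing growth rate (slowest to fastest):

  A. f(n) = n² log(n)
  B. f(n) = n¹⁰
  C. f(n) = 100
C < A < B

Comparing growth rates:
C = 100 is O(1)
A = n² log(n) is O(n² log n)
B = n¹⁰ is O(n¹⁰)

Therefore, the order from slowest to fastest is: C < A < B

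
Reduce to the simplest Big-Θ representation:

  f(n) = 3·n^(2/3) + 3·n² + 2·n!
Θ(n!)

Order the terms by growth rate: 3·n^(2/3) ≺ 3·n² ≺ 2·n!.
The fastest-growing term 2·n! dominates as n → ∞; dropping its constant factor gives Θ(n!).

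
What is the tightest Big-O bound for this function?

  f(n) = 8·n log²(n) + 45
O(n log² n)

The dominant term in 8·n log²(n) + 45 is 8·n log²(n), which is Θ(n log² n).
Lower-order terms (45) are asymptotically negligible.
Constants are absorbed, so the tightest bound is O(n log² n).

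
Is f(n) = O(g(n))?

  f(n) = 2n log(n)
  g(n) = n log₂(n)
True

f(n) = 2n log(n) and g(n) = n log₂(n) are both O(n log n).
Big-O permits equal growth rates (f ≤ c·g for some c), so f(n) = O(g(n)) is true.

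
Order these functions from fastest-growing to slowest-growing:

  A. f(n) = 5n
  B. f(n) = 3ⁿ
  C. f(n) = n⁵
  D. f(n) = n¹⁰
B > D > C > A

Comparing growth rates:
B = 3ⁿ is O(3ⁿ)
D = n¹⁰ is O(n¹⁰)
C = n⁵ is O(n⁵)
A = 5n is O(n)

Therefore, the order from fastest to slowest is: B > D > C > A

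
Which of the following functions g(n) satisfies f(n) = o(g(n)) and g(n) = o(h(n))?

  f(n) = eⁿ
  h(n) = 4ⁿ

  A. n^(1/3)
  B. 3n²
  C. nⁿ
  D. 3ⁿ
D

We need g(n) with eⁿ = o(g(n)) and g(n) = o(4ⁿ), i.e. O(eⁿ) ≺ g ≺ O(4ⁿ).
Check each option:
  A. n^(1/3) — O(n^(1/3)) does not grow strictly faster than f(n)
  B. 3n² — O(n²) does not grow strictly faster than f(n)
  C. nⁿ — O(nⁿ) does not grow strictly slower than h(n)
  D. 3ⁿ — O(3ⁿ) is strictly between O(eⁿ) and O(4ⁿ) ✓

Only option D (3ⁿ) lies strictly between.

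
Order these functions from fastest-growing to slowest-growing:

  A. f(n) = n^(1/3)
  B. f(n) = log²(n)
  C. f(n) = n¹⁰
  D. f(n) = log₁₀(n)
C > A > B > D

Comparing growth rates:
C = n¹⁰ is O(n¹⁰)
A = n^(1/3) is O(n^(1/3))
B = log²(n) is O(log² n)
D = log₁₀(n) is O(log n)

Therefore, the order from fastest to slowest is: C > A > B > D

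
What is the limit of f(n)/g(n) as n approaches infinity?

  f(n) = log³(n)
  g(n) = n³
0

Since log³(n) (O(log³ n)) grows slower than n³ (O(n³)),
the ratio f(n)/g(n) → 0 as n → ∞.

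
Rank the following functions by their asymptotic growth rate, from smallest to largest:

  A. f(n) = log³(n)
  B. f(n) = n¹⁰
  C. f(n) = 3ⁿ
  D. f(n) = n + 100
A < D < B < C

Comparing growth rates:
A = log³(n) is O(log³ n)
D = n + 100 is O(n)
B = n¹⁰ is O(n¹⁰)
C = 3ⁿ is O(3ⁿ)

Therefore, the order from slowest to fastest is: A < D < B < C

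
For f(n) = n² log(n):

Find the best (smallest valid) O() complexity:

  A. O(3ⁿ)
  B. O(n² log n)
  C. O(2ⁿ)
B

f(n) = n² log(n) is O(n² log n).
All listed options are valid Big-O bounds (upper bounds),
but O(n² log n) is the tightest (smallest valid bound).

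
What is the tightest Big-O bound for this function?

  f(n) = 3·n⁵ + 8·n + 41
O(n⁵)

The dominant term in 3·n⁵ + 8·n + 41 is 3·n⁵, which is Θ(n⁵).
Lower-order terms (8·n, 41) are asymptotically negligible.
Constants are absorbed, so the tightest bound is O(n⁵).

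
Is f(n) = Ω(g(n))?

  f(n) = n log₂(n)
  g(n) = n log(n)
True

f(n) = n log₂(n) and g(n) = n log(n) are both O(n log n).
Big-Ω permits equal growth rates (f ≥ c·g for some c > 0), so f(n) = Ω(g(n)) is true.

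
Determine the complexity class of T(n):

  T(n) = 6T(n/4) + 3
Θ(n^log₄(6))

Master Theorem: a = 6, b = 4, f(n) = 3.
Compute the critical exponent d = log₄(6) = 1.292.
Compare f(n) = Θ(1) against n^d:
  k = 0 < d = 1.292, so f(n) = O(n^(d-ε)) — Case 1.
  The recursion cost dominates: T(n) = Θ(n^d) = Θ(n^log₄(6)).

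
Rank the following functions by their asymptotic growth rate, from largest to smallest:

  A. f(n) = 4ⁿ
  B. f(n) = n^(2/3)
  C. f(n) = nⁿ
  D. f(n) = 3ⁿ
C > A > D > B

Comparing growth rates:
C = nⁿ is O(nⁿ)
A = 4ⁿ is O(4ⁿ)
D = 3ⁿ is O(3ⁿ)
B = n^(2/3) is O(n^(2/3))

Therefore, the order from fastest to slowest is: C > A > D > B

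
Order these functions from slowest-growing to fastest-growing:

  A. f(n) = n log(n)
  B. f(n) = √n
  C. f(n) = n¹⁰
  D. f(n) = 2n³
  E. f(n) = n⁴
B < A < D < E < C

Comparing growth rates:
B = √n is O(√n)
A = n log(n) is O(n log n)
D = 2n³ is O(n³)
E = n⁴ is O(n⁴)
C = n¹⁰ is O(n¹⁰)

Therefore, the order from slowest to fastest is: B < A < D < E < C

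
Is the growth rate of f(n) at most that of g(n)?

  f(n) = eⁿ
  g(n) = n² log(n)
False

f(n) = eⁿ is O(eⁿ), and g(n) = n² log(n) is O(n² log n).
Since O(eⁿ) grows faster than O(n² log n), f(n) = O(g(n)) is false.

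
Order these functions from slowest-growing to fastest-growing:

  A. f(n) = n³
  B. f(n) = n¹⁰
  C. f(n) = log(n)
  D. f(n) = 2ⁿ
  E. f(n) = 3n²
C < E < A < B < D

Comparing growth rates:
C = log(n) is O(log n)
E = 3n² is O(n²)
A = n³ is O(n³)
B = n¹⁰ is O(n¹⁰)
D = 2ⁿ is O(2ⁿ)

Therefore, the order from slowest to fastest is: C < E < A < B < D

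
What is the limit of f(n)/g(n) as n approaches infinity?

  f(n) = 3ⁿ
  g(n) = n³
∞

Since 3ⁿ (O(3ⁿ)) grows faster than n³ (O(n³)),
the ratio f(n)/g(n) → ∞ as n → ∞.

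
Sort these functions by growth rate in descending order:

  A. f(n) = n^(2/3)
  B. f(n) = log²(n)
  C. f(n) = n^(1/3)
A > C > B

Comparing growth rates:
A = n^(2/3) is O(n^(2/3))
C = n^(1/3) is O(n^(1/3))
B = log²(n) is O(log² n)

Therefore, the order from fastest to slowest is: A > C > B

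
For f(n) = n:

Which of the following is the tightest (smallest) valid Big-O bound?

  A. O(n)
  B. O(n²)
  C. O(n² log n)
A

f(n) = n is O(n).
All listed options are valid Big-O bounds (upper bounds),
but O(n) is the tightest (smallest valid bound).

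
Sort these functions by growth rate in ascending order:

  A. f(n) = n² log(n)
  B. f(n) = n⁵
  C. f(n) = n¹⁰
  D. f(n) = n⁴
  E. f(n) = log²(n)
E < A < D < B < C

Comparing growth rates:
E = log²(n) is O(log² n)
A = n² log(n) is O(n² log n)
D = n⁴ is O(n⁴)
B = n⁵ is O(n⁵)
C = n¹⁰ is O(n¹⁰)

Therefore, the order from slowest to fastest is: E < A < D < B < C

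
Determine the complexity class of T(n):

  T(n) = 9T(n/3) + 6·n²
Θ(n² log n)

Master Theorem: a = 9, b = 3, f(n) = 6·n².
Compute the critical exponent d = log₃(9) = 2.
Compare f(n) = Θ(n²) against n^d:
  k = 2 = d, so f(n) = Θ(n^d) — Case 2.
  Work is balanced across levels: T(n) = Θ(n^d log n) = Θ(n² log n).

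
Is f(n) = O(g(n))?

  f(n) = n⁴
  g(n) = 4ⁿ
True

f(n) = n⁴ is O(n⁴), and g(n) = 4ⁿ is O(4ⁿ).
Since O(n⁴) ⊆ O(4ⁿ) (f grows no faster than g), f(n) = O(g(n)) is true.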